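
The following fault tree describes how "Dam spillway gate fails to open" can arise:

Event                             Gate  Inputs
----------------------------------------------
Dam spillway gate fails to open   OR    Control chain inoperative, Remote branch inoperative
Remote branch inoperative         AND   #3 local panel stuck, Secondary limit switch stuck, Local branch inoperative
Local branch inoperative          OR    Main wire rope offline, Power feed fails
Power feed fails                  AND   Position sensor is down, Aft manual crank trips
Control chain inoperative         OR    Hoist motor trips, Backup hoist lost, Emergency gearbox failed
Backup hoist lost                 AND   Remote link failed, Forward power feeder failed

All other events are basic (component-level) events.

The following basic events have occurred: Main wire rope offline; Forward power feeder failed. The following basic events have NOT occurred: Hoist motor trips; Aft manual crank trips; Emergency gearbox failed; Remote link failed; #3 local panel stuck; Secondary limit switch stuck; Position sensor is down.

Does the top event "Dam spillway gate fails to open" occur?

No

Backup hoist lost [AND]: Remote link failed=not, Forward power feeder failed=occurs → not all inputs occur → does not occur.
Control chain inoperative [OR]: Hoist motor trips=not, Backup hoist lost=not, Emergency gearbox failed=not → no input occurs → does not occur.
Power feed fails [AND]: Position sensor is down=not, Aft manual crank trips=not → not all inputs occur → does not occur.
Local branch inoperative [OR]: Main wire rope offline=occurs, Power feed fails=not → at least one input occurs → occurs.
Remote branch inoperative [AND]: #3 local panel stuck=not, Secondary limit switch stuck=not, Local branch inoperative=occurs → not all inputs occur → does not occur.
Dam spillway gate fails to open [OR]: Control chain inoperative=not, Remote branch inoperative=not → no input occurs → does not occur.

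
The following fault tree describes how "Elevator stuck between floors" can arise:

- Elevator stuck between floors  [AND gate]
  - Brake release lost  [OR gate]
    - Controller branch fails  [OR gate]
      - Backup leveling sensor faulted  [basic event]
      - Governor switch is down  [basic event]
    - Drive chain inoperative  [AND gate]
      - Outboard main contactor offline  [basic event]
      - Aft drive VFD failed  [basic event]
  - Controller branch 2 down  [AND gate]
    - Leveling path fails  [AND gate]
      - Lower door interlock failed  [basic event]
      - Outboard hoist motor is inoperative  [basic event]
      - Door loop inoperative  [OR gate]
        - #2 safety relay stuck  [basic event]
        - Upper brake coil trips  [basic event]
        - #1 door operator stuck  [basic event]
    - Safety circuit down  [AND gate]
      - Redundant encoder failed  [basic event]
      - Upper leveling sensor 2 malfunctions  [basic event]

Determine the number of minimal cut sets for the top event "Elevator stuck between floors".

Controller branch fails [OR]: union of children's cut sets → 2 cut set(s).
Drive chain inoperative [AND]: one cut set from each child combined → 1 × 1 = 1 cut set(s).
Brake release lost [OR]: union of children's cut sets → 3 cut set(s).
Door loop inoperative [OR]: union of children's cut sets → 3 cut set(s).
Leveling path fails [AND]: one cut set from each child combined → 1 × 1 × 3 = 3 cut set(s).
Safety circuit down [AND]: one cut set from each child combined → 1 × 1 = 1 cut set(s).
Controller branch 2 down [AND]: one cut set from each child combined → 3 × 1 = 3 cut set(s).
Elevator stuck between floors [AND]: one cut set from each child combined → 3 × 3 = 9 cut set(s).
Minimal cut sets: {#2 safety relay stuck, Backup leveling sensor faulted, Lower door interlock failed, Outboard hoist motor is inoperative, Redundant encoder failed, Upper leveling sensor 2 malfunctions}; {Backup leveling sensor faulted, Lower door interlock failed, Outboard hoist motor is inoperative, Redundant encoder failed, Upper brake coil trips, Upper leveling sensor 2 malfunctions}; {#1 door operator stuck, Backup leveling sensor faulted, Lower door interlock failed, Outboard hoist motor is inoperative, Redundant encoder failed, Upper leveling sensor 2 malfunctions}; {#2 safety relay stuck, Governor switch is down, Lower door interlock failed, Outboard hoist motor is inoperative, Redundant encoder failed, Upper leveling sensor 2 malfunctions}; {Governor switch is down, Lower door interlock failed, Outboard hoist motor is inoperative, Redundant encoder failed, Upper brake coil trips, Upper leveling sensor 2 malfunctions}; {#1 door operator stuck, Governor switch is down, Lower door interlock failed, Outboard hoist motor is inoperative, Redundant encoder failed, Upper leveling sensor 2 malfunctions}; {#2 safety relay stuck, Aft drive VFD failed, Lower door interlock failed, Outboard hoist motor is inoperative, Outboard main contactor offline, Redundant encoder failed, Upper leveling sensor 2 malfunctions}; {Aft drive VFD failed, Lower door interlock failed, Outboard hoist motor is inoperative, Outboard main contactor offline, Redundant encoder failed, Upper brake coil trips, Upper leveling sensor 2 malfunctions}; {#1 door operator stuck, Aft drive VFD failed, Lower door interlock failed, Outboard hoist motor is inoperative, Outboard main contactor offline, Redundant encoder failed, Upper leveling sensor 2 malfunctions}.

9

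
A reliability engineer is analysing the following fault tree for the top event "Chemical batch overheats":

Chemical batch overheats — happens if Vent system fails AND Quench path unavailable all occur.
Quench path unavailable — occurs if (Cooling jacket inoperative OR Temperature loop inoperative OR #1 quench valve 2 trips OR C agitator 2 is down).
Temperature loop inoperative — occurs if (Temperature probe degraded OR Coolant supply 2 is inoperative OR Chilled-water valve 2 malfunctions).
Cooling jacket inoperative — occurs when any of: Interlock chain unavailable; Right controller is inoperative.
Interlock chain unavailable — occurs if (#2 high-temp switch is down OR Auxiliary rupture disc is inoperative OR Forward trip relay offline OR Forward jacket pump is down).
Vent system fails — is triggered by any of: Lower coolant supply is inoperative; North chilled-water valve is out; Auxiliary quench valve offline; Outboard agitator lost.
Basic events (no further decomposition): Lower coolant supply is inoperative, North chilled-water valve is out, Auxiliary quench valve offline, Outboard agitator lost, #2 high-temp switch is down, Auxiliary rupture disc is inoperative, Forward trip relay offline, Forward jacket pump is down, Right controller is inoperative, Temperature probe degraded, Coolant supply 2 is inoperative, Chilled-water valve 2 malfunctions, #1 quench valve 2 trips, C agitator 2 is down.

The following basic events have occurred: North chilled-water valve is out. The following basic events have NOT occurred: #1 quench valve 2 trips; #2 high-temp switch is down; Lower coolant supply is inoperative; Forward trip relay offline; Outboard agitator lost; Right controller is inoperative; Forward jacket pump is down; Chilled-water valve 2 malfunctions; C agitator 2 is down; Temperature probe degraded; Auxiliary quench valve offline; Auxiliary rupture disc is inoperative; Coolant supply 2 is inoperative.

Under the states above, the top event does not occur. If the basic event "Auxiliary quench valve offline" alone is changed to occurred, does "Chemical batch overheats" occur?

No

Counterfactual: set "Auxiliary quench valve offline" to occurred.
Vent system fails [OR]: Lower coolant supply is inoperative=not, North chilled-water valve is out=occurs, Auxiliary quench valve offline=occurs, Outboard agitator lost=not → at least one input occurs → occurs.
Interlock chain unavailable [OR]: #2 high-temp switch is down=not, Auxiliary rupture disc is inoperative=not, Forward trip relay offline=not, Forward jacket pump is down=not → no input occurs → does not occur.
Cooling jacket inoperative [OR]: Interlock chain unavailable=not, Right controller is inoperative=not → no input occurs → does not occur.
Temperature loop inoperative [OR]: Temperature probe degraded=not, Coolant supply 2 is inoperative=not, Chilled-water valve 2 malfunctions=not → no input occurs → does not occur.
Quench path unavailable [OR]: Cooling jacket inoperative=not, Temperature loop inoperative=not, #1 quench valve 2 trips=not, C agitator 2 is down=not → no input occurs → does not occur.
Chemical batch overheats [AND]: Vent system fails=occurs, Quench path unavailable=not → not all inputs occur → does not occur.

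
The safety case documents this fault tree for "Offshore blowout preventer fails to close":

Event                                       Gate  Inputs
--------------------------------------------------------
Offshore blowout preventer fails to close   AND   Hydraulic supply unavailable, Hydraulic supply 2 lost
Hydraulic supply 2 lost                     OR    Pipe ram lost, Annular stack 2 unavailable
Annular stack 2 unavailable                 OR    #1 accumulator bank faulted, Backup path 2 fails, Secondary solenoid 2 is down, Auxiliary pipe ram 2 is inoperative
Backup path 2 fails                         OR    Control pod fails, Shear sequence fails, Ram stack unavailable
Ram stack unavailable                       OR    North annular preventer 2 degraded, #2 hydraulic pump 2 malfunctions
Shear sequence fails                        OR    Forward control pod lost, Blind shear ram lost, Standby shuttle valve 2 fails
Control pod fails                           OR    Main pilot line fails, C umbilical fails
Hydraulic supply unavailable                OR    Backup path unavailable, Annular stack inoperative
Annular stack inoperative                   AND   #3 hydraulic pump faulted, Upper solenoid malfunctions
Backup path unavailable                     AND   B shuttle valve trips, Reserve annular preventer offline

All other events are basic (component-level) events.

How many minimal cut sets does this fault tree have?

Backup path unavailable [AND]: one cut set from each child combined → 1 × 1 = 1 cut set(s).
Annular stack inoperative [AND]: one cut set from each child combined → 1 × 1 = 1 cut set(s).
Hydraulic supply unavailable [OR]: union of children's cut sets → 2 cut set(s).
Control pod fails [OR]: union of children's cut sets → 2 cut set(s).
Shear sequence fails [OR]: union of children's cut sets → 3 cut set(s).
Ram stack unavailable [OR]: union of children's cut sets → 2 cut set(s).
Backup path 2 fails [OR]: union of children's cut sets → 7 cut set(s).
Annular stack 2 unavailable [OR]: union of children's cut sets → 10 cut set(s).
Hydraulic supply 2 lost [OR]: union of children's cut sets → 11 cut set(s).
Offshore blowout preventer fails to close [AND]: one cut set from each child combined → 2 × 11 = 22 cut set(s).

22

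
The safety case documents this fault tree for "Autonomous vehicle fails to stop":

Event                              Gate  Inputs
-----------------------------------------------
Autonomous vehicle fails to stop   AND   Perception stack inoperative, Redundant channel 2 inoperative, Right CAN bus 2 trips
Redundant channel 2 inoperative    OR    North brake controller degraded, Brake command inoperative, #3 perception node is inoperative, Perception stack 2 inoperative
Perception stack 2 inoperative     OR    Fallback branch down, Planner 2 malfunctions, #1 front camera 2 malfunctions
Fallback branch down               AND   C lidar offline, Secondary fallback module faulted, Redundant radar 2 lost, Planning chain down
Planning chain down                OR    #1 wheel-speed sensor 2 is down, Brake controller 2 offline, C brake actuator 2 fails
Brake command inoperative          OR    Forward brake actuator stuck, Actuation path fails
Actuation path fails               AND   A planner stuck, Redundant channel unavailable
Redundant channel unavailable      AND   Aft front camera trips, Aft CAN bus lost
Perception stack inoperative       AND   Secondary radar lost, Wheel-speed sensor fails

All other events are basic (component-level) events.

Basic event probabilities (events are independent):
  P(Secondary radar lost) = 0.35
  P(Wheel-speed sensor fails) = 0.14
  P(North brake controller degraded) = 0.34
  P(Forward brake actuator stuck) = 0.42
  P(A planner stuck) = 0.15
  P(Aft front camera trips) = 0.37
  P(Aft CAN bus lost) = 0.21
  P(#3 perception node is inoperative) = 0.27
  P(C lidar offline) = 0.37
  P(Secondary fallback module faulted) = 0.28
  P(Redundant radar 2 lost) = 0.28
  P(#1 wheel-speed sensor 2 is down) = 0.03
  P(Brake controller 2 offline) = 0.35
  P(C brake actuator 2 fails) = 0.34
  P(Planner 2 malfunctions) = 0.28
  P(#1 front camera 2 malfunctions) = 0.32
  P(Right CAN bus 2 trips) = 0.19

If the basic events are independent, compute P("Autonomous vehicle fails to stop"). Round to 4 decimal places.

P(Perception stack inoperative) [AND] = 0.35 × 0.14 = 0.049000
P(Redundant channel unavailable) [AND] = 0.37 × 0.21 = 0.077700
P(Actuation path fails) [AND] = 0.15 × 0.077700 = 0.011655
P(Brake command inoperative) [OR] = 1 − (1−0.42) × (1−0.011655) = 0.426760
P(Planning chain down) [OR] = 1 − (1−0.03) × (1−0.35) × (1−0.34) = 0.583870
P(Fallback branch down) [AND] = 0.37 × 0.28 × 0.28 × 0.583870 = 0.016937
P(Perception stack 2 inoperative) [OR] = 1 − (1−0.016937) × (1−0.28) × (1−0.32) = 0.518692
P(Redundant channel 2 inoperative) [OR] = 1 − (1−0.34) × (1−0.426760) × (1−0.27) × (1−0.518692) = 0.867069
P(Autonomous vehicle fails to stop) [AND] = 0.049000 × 0.867069 × 0.19 = 0.008072
Rounded to 4 decimal places: P(Autonomous vehicle fails to stop) ≈ 0.0081.

0.0081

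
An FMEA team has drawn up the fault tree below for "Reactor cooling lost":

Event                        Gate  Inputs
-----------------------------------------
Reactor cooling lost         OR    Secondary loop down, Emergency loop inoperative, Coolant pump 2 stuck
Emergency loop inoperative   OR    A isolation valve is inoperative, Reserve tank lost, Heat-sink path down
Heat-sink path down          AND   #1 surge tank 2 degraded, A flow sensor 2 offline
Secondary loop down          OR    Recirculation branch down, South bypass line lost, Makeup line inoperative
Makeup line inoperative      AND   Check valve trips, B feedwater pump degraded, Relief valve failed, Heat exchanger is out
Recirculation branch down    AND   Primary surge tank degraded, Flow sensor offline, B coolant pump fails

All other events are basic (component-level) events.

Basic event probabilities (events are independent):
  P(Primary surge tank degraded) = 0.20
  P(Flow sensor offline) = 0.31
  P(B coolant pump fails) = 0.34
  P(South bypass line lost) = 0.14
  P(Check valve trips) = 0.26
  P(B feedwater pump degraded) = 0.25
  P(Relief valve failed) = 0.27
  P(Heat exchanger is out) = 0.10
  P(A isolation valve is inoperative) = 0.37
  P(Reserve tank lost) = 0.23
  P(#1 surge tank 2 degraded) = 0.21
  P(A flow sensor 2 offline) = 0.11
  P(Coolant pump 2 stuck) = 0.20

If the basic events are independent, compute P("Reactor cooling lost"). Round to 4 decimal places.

P(Recirculation branch down) [AND] = 0.20 × 0.31 × 0.34 = 0.021080
P(Makeup line inoperative) [AND] = 0.26 × 0.25 × 0.27 × 0.10 = 0.001755
P(Secondary loop down) [OR] = 1 − (1−0.021080) × (1−0.14) × (1−0.001755) = 0.159606
P(Heat-sink path down) [AND] = 0.21 × 0.11 = 0.023100
P(Emergency loop inoperative) [OR] = 1 − (1−0.37) × (1−0.23) × (1−0.023100) = 0.526106
P(Reactor cooling lost) [OR] = 1 − (1−0.159606) × (1−0.526106) × (1−0.20) = 0.681394
Rounded to 4 decimal places: P(Reactor cooling lost) ≈ 0.6814.

0.6814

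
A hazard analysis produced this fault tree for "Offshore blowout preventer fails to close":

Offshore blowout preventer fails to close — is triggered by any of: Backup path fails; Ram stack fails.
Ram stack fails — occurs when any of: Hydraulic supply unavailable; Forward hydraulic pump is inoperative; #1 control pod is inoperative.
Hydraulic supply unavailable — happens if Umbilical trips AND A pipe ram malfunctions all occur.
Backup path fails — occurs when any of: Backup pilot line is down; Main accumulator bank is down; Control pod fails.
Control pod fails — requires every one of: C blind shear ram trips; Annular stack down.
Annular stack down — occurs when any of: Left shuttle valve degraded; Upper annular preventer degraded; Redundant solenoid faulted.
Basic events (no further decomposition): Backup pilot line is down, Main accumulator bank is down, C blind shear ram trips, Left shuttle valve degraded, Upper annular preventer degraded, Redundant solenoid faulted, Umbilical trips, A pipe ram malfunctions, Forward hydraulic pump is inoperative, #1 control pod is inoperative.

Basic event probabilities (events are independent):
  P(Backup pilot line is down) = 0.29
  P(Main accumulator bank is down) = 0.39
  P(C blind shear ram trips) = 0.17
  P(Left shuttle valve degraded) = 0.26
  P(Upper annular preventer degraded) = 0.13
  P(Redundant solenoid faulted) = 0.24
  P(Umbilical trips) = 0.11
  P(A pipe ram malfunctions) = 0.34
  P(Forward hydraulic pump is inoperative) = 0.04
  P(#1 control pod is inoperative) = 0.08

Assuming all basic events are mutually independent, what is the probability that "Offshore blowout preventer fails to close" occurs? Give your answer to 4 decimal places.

0.6638

P(Annular stack down) [OR] = 1 − (1−0.26) × (1−0.13) × (1−0.24) = 0.510712
P(Control pod fails) [AND] = 0.17 × 0.510712 = 0.086821
P(Backup path fails) [OR] = 1 − (1−0.29) × (1−0.39) × (1−0.086821) = 0.604502
P(Hydraulic supply unavailable) [AND] = 0.11 × 0.34 = 0.037400
P(Ram stack fails) [OR] = 1 − (1−0.037400) × (1−0.04) × (1−0.08) = 0.149832
P(Offshore blowout preventer fails to close) [OR] = 1 − (1−0.604502) × (1−0.149832) = 0.663760
Rounded to 4 decimal places: P(Offshore blowout preventer fails to close) ≈ 0.6638.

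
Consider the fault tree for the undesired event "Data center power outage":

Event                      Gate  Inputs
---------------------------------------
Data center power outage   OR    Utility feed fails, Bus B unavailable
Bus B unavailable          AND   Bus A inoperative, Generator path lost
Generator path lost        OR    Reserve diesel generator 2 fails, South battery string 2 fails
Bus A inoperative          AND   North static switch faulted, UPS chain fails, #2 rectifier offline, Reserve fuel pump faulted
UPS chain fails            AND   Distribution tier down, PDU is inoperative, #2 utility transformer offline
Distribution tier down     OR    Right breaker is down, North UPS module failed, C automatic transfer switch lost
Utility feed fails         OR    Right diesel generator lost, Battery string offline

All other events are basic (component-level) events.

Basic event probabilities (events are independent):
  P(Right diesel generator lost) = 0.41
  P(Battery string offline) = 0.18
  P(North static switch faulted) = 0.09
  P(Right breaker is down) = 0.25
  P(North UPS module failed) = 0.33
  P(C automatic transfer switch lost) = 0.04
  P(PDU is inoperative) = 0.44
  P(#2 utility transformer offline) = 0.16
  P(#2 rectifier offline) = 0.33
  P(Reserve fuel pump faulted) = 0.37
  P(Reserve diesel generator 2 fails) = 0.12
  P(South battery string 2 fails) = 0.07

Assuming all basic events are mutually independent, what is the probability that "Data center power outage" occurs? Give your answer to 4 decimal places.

P(Utility feed fails) [OR] = 1 − (1−0.41) × (1−0.18) = 0.516200
P(Distribution tier down) [OR] = 1 − (1−0.25) × (1−0.33) × (1−0.04) = 0.517600
P(UPS chain fails) [AND] = 0.517600 × 0.44 × 0.16 = 0.036439
P(Bus A inoperative) [AND] = 0.09 × 0.036439 × 0.33 × 0.37 = 0.000400
P(Generator path lost) [OR] = 1 − (1−0.12) × (1−0.07) = 0.181600
P(Bus B unavailable) [AND] = 0.000400 × 0.181600 = 0.000073
P(Data center power outage) [OR] = 1 − (1−0.516200) × (1−0.000073) = 0.516235
Rounded to 4 decimal places: P(Data center power outage) ≈ 0.5162.

0.5162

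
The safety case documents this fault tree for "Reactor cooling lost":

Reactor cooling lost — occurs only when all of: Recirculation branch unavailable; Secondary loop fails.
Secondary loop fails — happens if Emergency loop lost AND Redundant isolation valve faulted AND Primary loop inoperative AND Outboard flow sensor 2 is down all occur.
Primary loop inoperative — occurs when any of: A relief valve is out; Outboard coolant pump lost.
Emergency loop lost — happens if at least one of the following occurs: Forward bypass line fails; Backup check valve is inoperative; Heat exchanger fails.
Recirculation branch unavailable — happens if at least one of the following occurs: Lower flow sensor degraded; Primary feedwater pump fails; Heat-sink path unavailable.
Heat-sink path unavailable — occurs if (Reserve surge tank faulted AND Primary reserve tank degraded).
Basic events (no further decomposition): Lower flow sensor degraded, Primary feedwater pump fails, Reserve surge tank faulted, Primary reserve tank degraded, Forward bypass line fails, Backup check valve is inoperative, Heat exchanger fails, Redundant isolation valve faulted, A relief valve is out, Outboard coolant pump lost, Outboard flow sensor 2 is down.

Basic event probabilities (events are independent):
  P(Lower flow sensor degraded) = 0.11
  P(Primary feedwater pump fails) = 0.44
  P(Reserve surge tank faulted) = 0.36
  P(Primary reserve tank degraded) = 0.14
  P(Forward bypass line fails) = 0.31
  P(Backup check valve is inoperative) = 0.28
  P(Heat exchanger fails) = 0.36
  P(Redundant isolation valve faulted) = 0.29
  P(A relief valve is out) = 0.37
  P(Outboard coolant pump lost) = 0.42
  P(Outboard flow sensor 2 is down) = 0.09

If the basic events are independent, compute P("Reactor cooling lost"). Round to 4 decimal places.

0.0060

P(Heat-sink path unavailable) [AND] = 0.36 × 0.14 = 0.050400
P(Recirculation branch unavailable) [OR] = 1 − (1−0.11) × (1−0.44) × (1−0.050400) = 0.526719
P(Emergency loop lost) [OR] = 1 − (1−0.31) × (1−0.28) × (1−0.36) = 0.682048
P(Primary loop inoperative) [OR] = 1 − (1−0.37) × (1−0.42) = 0.634600
P(Secondary loop fails) [AND] = 0.682048 × 0.29 × 0.634600 × 0.09 = 0.011297
P(Reactor cooling lost) [AND] = 0.526719 × 0.011297 = 0.005950
Rounded to 4 decimal places: P(Reactor cooling lost) ≈ 0.0060.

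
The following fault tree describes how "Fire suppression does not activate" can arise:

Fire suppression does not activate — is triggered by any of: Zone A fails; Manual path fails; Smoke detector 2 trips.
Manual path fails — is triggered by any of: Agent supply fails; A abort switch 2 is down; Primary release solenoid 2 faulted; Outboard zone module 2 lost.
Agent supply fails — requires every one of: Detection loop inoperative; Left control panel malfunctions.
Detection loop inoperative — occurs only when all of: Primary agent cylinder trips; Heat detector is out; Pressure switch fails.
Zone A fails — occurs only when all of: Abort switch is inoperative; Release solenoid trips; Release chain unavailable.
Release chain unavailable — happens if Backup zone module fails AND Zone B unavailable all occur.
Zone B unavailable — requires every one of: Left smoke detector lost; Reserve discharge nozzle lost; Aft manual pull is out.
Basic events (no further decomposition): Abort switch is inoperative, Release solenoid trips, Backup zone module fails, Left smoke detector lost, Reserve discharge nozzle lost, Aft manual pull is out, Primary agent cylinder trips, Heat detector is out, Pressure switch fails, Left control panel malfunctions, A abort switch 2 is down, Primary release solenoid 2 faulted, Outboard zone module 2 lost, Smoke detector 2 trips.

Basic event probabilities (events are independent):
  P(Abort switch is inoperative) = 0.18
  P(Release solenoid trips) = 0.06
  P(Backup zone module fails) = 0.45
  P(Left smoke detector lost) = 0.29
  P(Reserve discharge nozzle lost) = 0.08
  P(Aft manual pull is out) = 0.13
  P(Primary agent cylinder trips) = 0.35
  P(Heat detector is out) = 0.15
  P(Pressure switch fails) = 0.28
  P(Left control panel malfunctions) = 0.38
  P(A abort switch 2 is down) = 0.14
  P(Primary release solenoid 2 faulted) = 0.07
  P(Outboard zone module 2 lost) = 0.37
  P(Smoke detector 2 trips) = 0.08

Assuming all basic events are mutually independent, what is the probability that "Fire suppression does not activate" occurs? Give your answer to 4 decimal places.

P(Zone B unavailable) [AND] = 0.29 × 0.08 × 0.13 = 0.003016
P(Release chain unavailable) [AND] = 0.45 × 0.003016 = 0.001357
P(Zone A fails) [AND] = 0.18 × 0.06 × 0.001357 = 0.000015
P(Detection loop inoperative) [AND] = 0.35 × 0.15 × 0.28 = 0.014700
P(Agent supply fails) [AND] = 0.014700 × 0.38 = 0.005586
P(Manual path fails) [OR] = 1 − (1−0.005586) × (1−0.14) × (1−0.07) × (1−0.37) = 0.498941
P(Fire suppression does not activate) [OR] = 1 − (1−0.000015) × (1−0.498941) × (1−0.08) = 0.539033
Rounded to 4 decimal places: P(Fire suppression does not activate) ≈ 0.5390.

0.5390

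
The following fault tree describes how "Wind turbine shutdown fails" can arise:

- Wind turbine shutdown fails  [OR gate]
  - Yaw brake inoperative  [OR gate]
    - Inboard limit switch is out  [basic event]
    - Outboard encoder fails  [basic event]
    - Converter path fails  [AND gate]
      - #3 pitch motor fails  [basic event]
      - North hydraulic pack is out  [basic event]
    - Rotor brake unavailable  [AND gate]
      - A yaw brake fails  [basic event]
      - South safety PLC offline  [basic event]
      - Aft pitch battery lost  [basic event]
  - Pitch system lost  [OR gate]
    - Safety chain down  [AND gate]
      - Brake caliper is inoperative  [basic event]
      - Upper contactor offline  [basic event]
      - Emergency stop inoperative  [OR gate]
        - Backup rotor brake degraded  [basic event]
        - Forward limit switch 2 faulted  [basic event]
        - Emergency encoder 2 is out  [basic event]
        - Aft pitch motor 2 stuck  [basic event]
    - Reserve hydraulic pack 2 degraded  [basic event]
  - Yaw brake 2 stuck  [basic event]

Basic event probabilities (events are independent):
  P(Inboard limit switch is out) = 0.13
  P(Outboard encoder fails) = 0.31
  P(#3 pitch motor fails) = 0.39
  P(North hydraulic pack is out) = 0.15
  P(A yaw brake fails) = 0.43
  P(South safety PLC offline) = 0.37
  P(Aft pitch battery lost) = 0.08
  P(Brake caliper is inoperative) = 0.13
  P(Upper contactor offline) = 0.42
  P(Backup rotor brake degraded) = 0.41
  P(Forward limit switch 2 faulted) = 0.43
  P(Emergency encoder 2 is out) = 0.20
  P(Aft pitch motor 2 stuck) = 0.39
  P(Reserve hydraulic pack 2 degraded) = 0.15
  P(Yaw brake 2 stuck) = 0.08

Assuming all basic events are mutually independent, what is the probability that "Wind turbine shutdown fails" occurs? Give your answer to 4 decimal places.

0.5836

P(Converter path fails) [AND] = 0.39 × 0.15 = 0.058500
P(Rotor brake unavailable) [AND] = 0.43 × 0.37 × 0.08 = 0.012728
P(Yaw brake inoperative) [OR] = 1 − (1−0.13) × (1−0.31) × (1−0.058500) × (1−0.012728) = 0.442011
P(Emergency stop inoperative) [OR] = 1 − (1−0.41) × (1−0.43) × (1−0.20) × (1−0.39) = 0.835886
P(Safety chain down) [AND] = 0.13 × 0.42 × 0.835886 = 0.045639
P(Pitch system lost) [OR] = 1 − (1−0.045639) × (1−0.15) = 0.188793
P(Wind turbine shutdown fails) [OR] = 1 − (1−0.442011) × (1−0.188793) × (1−0.08) = 0.583567
Rounded to 4 decimal places: P(Wind turbine shutdown fails) ≈ 0.5836.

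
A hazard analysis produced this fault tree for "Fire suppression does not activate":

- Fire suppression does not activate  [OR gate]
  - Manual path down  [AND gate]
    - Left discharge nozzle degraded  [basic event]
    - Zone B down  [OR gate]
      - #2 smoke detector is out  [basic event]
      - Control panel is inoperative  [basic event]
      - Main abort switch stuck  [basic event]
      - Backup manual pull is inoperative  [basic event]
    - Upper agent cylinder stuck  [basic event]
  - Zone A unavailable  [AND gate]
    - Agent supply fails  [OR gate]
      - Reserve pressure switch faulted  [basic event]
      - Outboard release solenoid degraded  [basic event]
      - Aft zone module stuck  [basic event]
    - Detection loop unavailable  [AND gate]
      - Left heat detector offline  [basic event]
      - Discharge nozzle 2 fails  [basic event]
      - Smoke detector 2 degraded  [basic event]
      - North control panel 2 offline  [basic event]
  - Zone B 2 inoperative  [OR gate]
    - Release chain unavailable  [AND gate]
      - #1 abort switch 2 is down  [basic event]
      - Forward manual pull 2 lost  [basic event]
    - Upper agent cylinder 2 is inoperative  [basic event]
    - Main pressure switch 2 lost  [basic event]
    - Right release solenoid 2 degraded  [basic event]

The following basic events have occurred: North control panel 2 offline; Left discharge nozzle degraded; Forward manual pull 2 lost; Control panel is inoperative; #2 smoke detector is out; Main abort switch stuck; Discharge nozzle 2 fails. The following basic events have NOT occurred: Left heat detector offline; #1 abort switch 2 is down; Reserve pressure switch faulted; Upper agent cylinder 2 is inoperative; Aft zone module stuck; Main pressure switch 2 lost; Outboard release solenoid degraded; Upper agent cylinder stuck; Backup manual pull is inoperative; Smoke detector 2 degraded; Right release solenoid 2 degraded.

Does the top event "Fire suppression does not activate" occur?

Zone B down [OR]: #2 smoke detector is out=occurs, Control panel is inoperative=occurs, Main abort switch stuck=occurs, Backup manual pull is inoperative=not → at least one input occurs → occurs.
Manual path down [AND]: Left discharge nozzle degraded=occurs, Zone B down=occurs, Upper agent cylinder stuck=not → not all inputs occur → does not occur.
Agent supply fails [OR]: Reserve pressure switch faulted=not, Outboard release solenoid degraded=not, Aft zone module stuck=not → no input occurs → does not occur.
Detection loop unavailable [AND]: Left heat detector offline=not, Discharge nozzle 2 fails=occurs, Smoke detector 2 degraded=not, North control panel 2 offline=occurs → not all inputs occur → does not occur.
Zone A unavailable [AND]: Agent supply fails=not, Detection loop unavailable=not → not all inputs occur → does not occur.
Release chain unavailable [AND]: #1 abort switch 2 is down=not, Forward manual pull 2 lost=occurs → not all inputs occur → does not occur.
Zone B 2 inoperative [OR]: Release chain unavailable=not, Upper agent cylinder 2 is inoperative=not, Main pressure switch 2 lost=not, Right release solenoid 2 degraded=not → no input occurs → does not occur.
Fire suppression does not activate [OR]: Manual path down=not, Zone A unavailable=not, Zone B 2 inoperative=not → no input occurs → does not occur.

No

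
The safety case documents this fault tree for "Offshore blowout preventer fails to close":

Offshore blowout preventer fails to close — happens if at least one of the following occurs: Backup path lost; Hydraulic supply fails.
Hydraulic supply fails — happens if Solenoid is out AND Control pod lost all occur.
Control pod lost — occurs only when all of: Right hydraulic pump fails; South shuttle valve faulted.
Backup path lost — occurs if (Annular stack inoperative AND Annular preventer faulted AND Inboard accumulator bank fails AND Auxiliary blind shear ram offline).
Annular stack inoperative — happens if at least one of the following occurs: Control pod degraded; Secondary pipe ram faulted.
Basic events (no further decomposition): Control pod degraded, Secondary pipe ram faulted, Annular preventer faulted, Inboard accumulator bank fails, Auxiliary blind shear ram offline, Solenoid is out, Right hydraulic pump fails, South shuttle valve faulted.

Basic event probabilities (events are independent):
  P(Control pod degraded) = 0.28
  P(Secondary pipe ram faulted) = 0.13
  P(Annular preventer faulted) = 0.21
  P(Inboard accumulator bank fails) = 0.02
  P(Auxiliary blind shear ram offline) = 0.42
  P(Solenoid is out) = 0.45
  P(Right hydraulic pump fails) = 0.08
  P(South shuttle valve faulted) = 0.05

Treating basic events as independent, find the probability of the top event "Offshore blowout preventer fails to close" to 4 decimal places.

P(Annular stack inoperative) [OR] = 1 − (1−0.28) × (1−0.13) = 0.373600
P(Backup path lost) [AND] = 0.373600 × 0.21 × 0.02 × 0.42 = 0.000659
P(Control pod lost) [AND] = 0.08 × 0.05 = 0.004000
P(Hydraulic supply fails) [AND] = 0.45 × 0.004000 = 0.001800
P(Offshore blowout preventer fails to close) [OR] = 1 − (1−0.000659) × (1−0.001800) = 0.002458
Rounded to 4 decimal places: P(Offshore blowout preventer fails to close) ≈ 0.0025.

0.0025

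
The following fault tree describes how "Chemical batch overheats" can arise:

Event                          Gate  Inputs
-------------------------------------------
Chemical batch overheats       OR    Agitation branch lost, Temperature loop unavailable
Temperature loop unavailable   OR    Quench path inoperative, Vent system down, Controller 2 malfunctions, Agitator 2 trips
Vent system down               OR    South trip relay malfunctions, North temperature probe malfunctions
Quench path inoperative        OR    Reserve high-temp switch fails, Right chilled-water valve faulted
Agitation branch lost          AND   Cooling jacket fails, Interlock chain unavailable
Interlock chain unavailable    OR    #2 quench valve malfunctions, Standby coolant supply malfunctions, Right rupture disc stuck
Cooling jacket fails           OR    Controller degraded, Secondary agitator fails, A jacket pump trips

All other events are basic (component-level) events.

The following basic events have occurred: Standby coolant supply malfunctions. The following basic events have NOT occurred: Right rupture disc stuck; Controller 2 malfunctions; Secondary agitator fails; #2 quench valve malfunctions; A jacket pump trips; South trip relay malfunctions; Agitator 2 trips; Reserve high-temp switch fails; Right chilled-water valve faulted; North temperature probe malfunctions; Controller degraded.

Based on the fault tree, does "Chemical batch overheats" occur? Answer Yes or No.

No

Cooling jacket fails [OR]: Controller degraded=not, Secondary agitator fails=not, A jacket pump trips=not → no input occurs → does not occur.
Interlock chain unavailable [OR]: #2 quench valve malfunctions=not, Standby coolant supply malfunctions=occurs, Right rupture disc stuck=not → at least one input occurs → occurs.
Agitation branch lost [AND]: Cooling jacket fails=not, Interlock chain unavailable=occurs → not all inputs occur → does not occur.
Quench path inoperative [OR]: Reserve high-temp switch fails=not, Right chilled-water valve faulted=not → no input occurs → does not occur.
Vent system down [OR]: South trip relay malfunctions=not, North temperature probe malfunctions=not → no input occurs → does not occur.
Temperature loop unavailable [OR]: Quench path inoperative=not, Vent system down=not, Controller 2 malfunctions=not, Agitator 2 trips=not → no input occurs → does not occur.
Chemical batch overheats [OR]: Agitation branch lost=not, Temperature loop unavailable=not → no input occurs → does not occur.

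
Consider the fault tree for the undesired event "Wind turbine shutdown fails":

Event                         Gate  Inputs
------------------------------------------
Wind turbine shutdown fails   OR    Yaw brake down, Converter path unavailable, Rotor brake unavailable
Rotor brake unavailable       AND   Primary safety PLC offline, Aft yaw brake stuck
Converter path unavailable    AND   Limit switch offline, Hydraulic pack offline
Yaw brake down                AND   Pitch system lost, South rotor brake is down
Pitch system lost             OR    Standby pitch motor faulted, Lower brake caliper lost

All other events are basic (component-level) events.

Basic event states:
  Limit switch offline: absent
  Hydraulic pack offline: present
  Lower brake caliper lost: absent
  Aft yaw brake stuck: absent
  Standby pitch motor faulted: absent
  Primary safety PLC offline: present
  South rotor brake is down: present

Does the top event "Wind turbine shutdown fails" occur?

Pitch system lost [OR]: Standby pitch motor faulted=not, Lower brake caliper lost=not → no input occurs → does not occur.
Yaw brake down [AND]: Pitch system lost=not, South rotor brake is down=occurs → not all inputs occur → does not occur.
Converter path unavailable [AND]: Limit switch offline=not, Hydraulic pack offline=occurs → not all inputs occur → does not occur.
Rotor brake unavailable [AND]: Primary safety PLC offline=occurs, Aft yaw brake stuck=not → not all inputs occur → does not occur.
Wind turbine shutdown fails [OR]: Yaw brake down=not, Converter path unavailable=not, Rotor brake unavailable=not → no input occurs → does not occur.

No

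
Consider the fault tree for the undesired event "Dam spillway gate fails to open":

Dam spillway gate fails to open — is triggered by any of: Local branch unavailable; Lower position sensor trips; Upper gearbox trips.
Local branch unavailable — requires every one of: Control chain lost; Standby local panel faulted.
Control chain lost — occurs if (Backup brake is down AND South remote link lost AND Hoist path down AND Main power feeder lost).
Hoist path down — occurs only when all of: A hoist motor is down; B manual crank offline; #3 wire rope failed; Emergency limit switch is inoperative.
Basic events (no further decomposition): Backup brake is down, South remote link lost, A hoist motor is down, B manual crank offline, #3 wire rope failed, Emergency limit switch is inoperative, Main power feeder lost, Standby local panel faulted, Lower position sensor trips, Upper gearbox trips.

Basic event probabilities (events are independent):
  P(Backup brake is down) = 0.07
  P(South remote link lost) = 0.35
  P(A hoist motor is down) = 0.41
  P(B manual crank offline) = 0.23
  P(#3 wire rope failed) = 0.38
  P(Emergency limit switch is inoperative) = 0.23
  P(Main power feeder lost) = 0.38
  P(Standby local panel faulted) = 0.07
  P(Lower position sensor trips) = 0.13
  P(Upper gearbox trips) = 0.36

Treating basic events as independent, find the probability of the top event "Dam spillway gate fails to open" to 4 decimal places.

0.4432

P(Hoist path down) [AND] = 0.41 × 0.23 × 0.38 × 0.23 = 0.008242
P(Control chain lost) [AND] = 0.07 × 0.35 × 0.008242 × 0.38 = 0.000077
P(Local branch unavailable) [AND] = 0.000077 × 0.07 = 0.000005
P(Dam spillway gate fails to open) [OR] = 1 − (1−0.000005) × (1−0.13) × (1−0.36) = 0.443203
Rounded to 4 decimal places: P(Dam spillway gate fails to open) ≈ 0.4432.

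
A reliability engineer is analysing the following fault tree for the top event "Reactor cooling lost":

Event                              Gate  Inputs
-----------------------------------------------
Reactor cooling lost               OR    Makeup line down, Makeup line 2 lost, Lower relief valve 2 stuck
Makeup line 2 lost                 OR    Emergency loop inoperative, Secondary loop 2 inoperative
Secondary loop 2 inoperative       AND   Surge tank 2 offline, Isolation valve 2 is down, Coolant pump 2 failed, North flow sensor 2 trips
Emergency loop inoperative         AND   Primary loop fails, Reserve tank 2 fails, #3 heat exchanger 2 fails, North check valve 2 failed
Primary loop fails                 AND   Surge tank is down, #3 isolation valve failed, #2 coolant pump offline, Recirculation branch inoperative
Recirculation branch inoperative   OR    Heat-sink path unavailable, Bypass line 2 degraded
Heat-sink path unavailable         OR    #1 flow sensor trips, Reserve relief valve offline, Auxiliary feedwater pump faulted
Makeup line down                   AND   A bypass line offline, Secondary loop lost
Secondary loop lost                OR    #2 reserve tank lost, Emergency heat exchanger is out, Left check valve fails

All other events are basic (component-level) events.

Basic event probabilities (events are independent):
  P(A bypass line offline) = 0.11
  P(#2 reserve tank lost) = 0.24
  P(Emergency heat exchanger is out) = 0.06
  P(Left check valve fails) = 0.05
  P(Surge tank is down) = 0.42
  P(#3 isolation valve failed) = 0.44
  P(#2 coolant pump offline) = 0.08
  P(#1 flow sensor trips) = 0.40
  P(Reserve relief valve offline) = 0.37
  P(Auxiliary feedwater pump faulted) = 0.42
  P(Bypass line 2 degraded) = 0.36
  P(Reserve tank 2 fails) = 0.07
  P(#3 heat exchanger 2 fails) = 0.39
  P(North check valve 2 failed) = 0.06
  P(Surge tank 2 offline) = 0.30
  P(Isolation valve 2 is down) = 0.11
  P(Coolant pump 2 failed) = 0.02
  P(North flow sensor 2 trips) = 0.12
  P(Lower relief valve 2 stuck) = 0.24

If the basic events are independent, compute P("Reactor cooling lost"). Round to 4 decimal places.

0.2669

P(Secondary loop lost) [OR] = 1 − (1−0.24) × (1−0.06) × (1−0.05) = 0.321320
P(Makeup line down) [AND] = 0.11 × 0.321320 = 0.035345
P(Heat-sink path unavailable) [OR] = 1 − (1−0.40) × (1−0.37) × (1−0.42) = 0.780760
P(Recirculation branch inoperative) [OR] = 1 − (1−0.780760) × (1−0.36) = 0.859686
P(Primary loop fails) [AND] = 0.42 × 0.44 × 0.08 × 0.859686 = 0.012710
P(Emergency loop inoperative) [AND] = 0.012710 × 0.07 × 0.39 × 0.06 = 0.000021
P(Secondary loop 2 inoperative) [AND] = 0.30 × 0.11 × 0.02 × 0.12 = 0.000079
P(Makeup line 2 lost) [OR] = 1 − (1−0.000021) × (1−0.000079) = 0.000100
P(Reactor cooling lost) [OR] = 1 − (1−0.035345) × (1−0.000100) × (1−0.24) = 0.266936
Rounded to 4 decimal places: P(Reactor cooling lost) ≈ 0.2669.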